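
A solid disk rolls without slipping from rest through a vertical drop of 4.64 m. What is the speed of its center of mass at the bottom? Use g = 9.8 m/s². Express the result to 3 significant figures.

v ≈ 7.79 m/s

With I = (1/2)MR², the ratio k = I/(MR²) is 0.5.
Since it rolls without slipping, ω = v/R and KE = ½Mv² + ½Iω² = ½(1+k)Mv² = (3/4)Mv².
Energy conservation: Mgh = (3/4)Mv², so v = √(2gh/(1+k)) = √(2 × 9.8 × 4.64 / 1.5) ≈ 7.79 m/s.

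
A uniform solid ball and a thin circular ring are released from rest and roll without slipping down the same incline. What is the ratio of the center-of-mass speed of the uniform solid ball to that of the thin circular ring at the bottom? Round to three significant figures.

v_ratio ≈ 1.20

Each satisfies Mgh = ½(1+k)Mv² with k = I/(MR²), so v ∝ 1/√(1+k).
For the uniform solid ball k = 0.4; for the thin circular ring k = 1.
v₁/v₂ = √((1+k₂)/(1+k₁)) = √(2/1.4) ≈ 1.20.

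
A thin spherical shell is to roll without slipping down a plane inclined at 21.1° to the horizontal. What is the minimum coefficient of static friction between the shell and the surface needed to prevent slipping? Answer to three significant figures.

μ_min ≈ 0.154

The moment of inertia is (2/3)MR², giving k ≡ I/(MR²) = 2/3.
Newton's second law down the slope: Mg sinθ − f = Ma. The torque equation fR = Iα (with α = a/R) gives f = kMa.
These give a = g sinθ/(1+k) and the required friction f = kMg sinθ/(1+k).
The normal force is N = Mg cosθ, so μ_min = f/N = k tanθ/(1+k).
μ_min = (2/3) × tan21.1° / 1.667 ≈ 0.154.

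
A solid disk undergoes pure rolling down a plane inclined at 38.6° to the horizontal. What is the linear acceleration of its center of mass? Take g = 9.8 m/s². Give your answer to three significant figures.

With I = (1/2)MR², the ratio k = I/(MR²) is 0.5.
Translational: Mg sinθ − f = Ma. Rotational about the CM: fR = Iα = kMRa, so f = kMa.
Eliminating f: Mg sinθ = (1+k)Ma, so a = g sinθ/(1+k) = 9.8 × sin38.6° / 1.5 ≈ 4.08 m/s².

a ≈ 4.08 m/s²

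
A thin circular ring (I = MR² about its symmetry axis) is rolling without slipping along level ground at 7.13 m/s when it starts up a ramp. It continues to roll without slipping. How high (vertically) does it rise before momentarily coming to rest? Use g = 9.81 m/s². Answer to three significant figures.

With I = MR², the ratio k = I/(MR²) is 1.
Pure rolling means v = ωR; then KE = ½Mv² + ½I(v/R)² = ½(1+k)Mv² = Mv².
All of this converts to potential energy at the highest point: Mv₀² = Mgh.
Thus h = (1+k)v₀²/(2g) = 2 × 7.13² / (2 × 9.81) ≈ 5.18 m.

h ≈ 5.18 m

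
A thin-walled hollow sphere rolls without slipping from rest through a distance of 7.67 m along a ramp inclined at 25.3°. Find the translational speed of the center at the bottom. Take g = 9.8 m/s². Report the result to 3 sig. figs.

For this body I = (2/3)MR², i.e. k = I/(MR²) = 2/3.
Rolling without slipping gives ω = v/R, so the total kinetic energy is ½Mv² + ½Iω² = ½(1+k)Mv² = (5/6)Mv².
The vertical drop is h = L sinθ = 7.67 × sin25.3° = 3.278 m.
Setting Mgh = (5/6)Mv² gives v = √(2gh/(1+k)) = √(2·9.8·3.278/1.667) ≈ 6.21 m/s.

v ≈ 6.21 m/s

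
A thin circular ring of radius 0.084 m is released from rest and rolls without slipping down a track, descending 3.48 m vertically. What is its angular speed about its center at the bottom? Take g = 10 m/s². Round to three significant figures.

ω ≈ 70.2 rad/s

With I = MR², the ratio k = I/(MR²) is 1.
Rolling without slipping gives ω = v/R, so the total kinetic energy is ½Mv² + ½Iω² = ½(1+k)Mv² = Mv².
Energy conservation Mgh = ½(1+k)Mv² gives v = √(2gh/(1+k)) = √(2 × 10 × 3.48 / 2) = 5.899 m/s.
The angular speed follows from ω = v/R = 5.899/0.084 ≈ 70.2 rad/s.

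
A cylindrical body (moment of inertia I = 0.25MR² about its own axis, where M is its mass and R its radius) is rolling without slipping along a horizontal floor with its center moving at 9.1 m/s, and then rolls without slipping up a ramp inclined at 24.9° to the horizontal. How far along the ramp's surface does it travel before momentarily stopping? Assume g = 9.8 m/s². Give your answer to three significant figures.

The moment of inertia is 0.25MR², giving k ≡ I/(MR²) = 0.25.
Rolling without slipping gives ω = v/R, so the total kinetic energy is ½Mv² + ½Iω² = ½(1+k)Mv² = (5/8)Mv².
Setting this equal to Mgh gives the vertical rise h = (1+k)v₀²/(2g) = 1.25×9.1²/(2×9.8) = 5.281 m.
Along the incline, d = h/sinθ = 5.281/sin24.9° ≈ 12.5 m.

d ≈ 12.5 m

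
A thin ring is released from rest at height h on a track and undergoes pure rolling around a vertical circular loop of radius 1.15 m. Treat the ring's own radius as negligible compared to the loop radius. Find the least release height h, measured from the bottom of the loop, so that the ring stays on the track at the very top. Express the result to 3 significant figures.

h_min ≈ 3.45 m

With I = MR², the ratio k = I/(MR²) is 1.
At the top of the loop, the minimum-contact condition is Mg = Mv_top²/r, so v_top² = gr.
With ω = v/R, the kinetic energy at speed v is ½(1+k)Mv² = Mv².
Energy conservation from release (height h) to the top (height 2r): Mgh = Mg(2r) + M·gr.
Thus h_min = 2r + (1+k)r/2 = r(2 + 2/2) = 1.15 × 3 ≈ 3.45 m.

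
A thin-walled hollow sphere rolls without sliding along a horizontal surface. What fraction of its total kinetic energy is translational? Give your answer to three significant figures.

fraction ≈ 0.600

For this body I = (2/3)MR², i.e. k = I/(MR²) = 2/3.
Since ω = v/R, the translational part is ½Mv² and the rotational part is ½I(v/R)² = ½kMv²; the total is ½(1+k)Mv².
The translational fraction is therefore 1/(1+k) = 1/1.667 ≈ 0.600.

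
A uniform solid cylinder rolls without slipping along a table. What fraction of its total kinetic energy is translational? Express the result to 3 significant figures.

fraction ≈ 0.667

The moment of inertia is (1/2)MR², giving k ≡ I/(MR²) = 0.5.
With ω = v/R, KE_trans = ½Mv² and KE_rot = ½Iω² = ½kMv², so KE_total = ½(1+k)Mv².
The translational fraction is therefore 1/(1+k) = 1/1.5 ≈ 0.667.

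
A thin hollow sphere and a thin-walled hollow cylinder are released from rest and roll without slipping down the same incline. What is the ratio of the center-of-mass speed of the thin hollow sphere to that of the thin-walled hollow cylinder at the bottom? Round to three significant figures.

v_ratio ≈ 1.10

Each satisfies Mgh = ½(1+k)Mv² with k = I/(MR²), so v ∝ 1/√(1+k).
For the thin hollow sphere k = 2/3; for the thin-walled hollow cylinder k = 1.
v₁/v₂ = √((1+k₂)/(1+k₁)) = √(2/1.667) ≈ 1.10.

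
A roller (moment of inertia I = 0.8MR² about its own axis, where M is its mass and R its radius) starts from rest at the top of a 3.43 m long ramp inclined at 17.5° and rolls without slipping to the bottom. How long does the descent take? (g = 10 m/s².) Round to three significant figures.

With I = 0.8MR², the ratio k = I/(MR²) is 0.8.
Newton's second law down the slope: Mg sinθ − f = Ma. The torque equation fR = Iα (with α = a/R) gives f = kMa.
Hence a = g sinθ/(1+k) = 10×sin17.5°/1.8 = 1.671 m/s².
Starting from rest, L = ½at², so t = √(2L/a) = √(2×3.43/1.671) ≈ 2.03 s.

t ≈ 2.03 s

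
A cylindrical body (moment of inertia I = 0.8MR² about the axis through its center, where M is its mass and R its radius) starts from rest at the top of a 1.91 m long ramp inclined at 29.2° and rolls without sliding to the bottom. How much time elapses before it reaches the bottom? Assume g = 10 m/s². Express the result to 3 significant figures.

t ≈ 1.19 s

Here I = 0.8MR², so the shape factor k = I/(MR²) = 0.8.
Newton's second law down the slope: Mg sinθ − f = Ma. The torque equation fR = Iα (with α = a/R) gives f = kMa.
Hence a = g sinθ/(1+k) = 10×sin29.2°/1.8 = 2.71 m/s².
Starting from rest, L = ½at², so t = √(2L/a) = √(2×1.91/2.71) ≈ 1.19 s.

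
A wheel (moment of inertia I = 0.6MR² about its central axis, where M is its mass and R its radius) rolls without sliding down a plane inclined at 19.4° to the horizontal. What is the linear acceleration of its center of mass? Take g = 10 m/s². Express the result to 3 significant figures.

a ≈ 2.08 m/s²

For this body I = 0.6MR², i.e. k = I/(MR²) = 0.6.
Newton's second law down the slope: Mg sinθ − f = Ma. The torque equation fR = Iα (with α = a/R) gives f = kMa.
Eliminating f: Mg sinθ = (1+k)Ma, so a = g sinθ/(1+k) = 10 × sin19.4° / 1.6 ≈ 2.08 m/s².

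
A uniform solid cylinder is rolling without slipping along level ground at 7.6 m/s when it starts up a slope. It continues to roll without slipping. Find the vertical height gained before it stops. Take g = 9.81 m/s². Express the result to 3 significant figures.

Here I = (1/2)MR², so the shape factor k = I/(MR²) = 0.5.
Pure rolling means v = ωR; then KE = ½Mv² + ½I(v/R)² = ½(1+k)Mv² = (3/4)Mv².
At the top the kinetic energy is zero, so (3/4)Mv₀² = Mgh.
Thus h = (1+k)v₀²/(2g) = 1.5 × 7.6² / (2 × 9.81) ≈ 4.42 m.

h ≈ 4.42 m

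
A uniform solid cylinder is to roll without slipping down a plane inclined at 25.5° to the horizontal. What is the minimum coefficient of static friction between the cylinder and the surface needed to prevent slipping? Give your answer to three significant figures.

For this body I = (1/2)MR², i.e. k = I/(MR²) = 0.5.
Along the incline Mg sinθ − f = Ma, and torque about the center fR = Iα = kMR²(a/R) gives f = kMa.
These give a = g sinθ/(1+k) and the required friction f = kMg sinθ/(1+k).
With N = Mg cosθ, the no-slip condition f ≤ μN gives μ_min = f/N = k tanθ/(1+k).
μ_min = 0.5 × tan25.5° / 1.5 ≈ 0.159.

μ_min ≈ 0.159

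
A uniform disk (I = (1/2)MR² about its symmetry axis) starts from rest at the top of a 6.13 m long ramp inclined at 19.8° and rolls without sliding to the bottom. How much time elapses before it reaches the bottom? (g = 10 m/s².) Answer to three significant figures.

t ≈ 2.33 s

Here I = (1/2)MR², so the shape factor k = I/(MR²) = 0.5.
Translational: Mg sinθ − f = Ma. Rotational about the CM: fR = Iα = kMRa, so f = kMa.
Hence a = g sinθ/(1+k) = 10×sin19.8°/1.5 = 2.258 m/s².
Starting from rest, L = ½at², so t = √(2L/a) = √(2×6.13/2.258) ≈ 2.33 s.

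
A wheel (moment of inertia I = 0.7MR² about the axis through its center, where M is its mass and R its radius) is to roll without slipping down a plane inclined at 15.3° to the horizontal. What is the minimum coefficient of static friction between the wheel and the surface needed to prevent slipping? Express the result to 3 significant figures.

μ_min ≈ 0.113

Here I = 0.7MR², so the shape factor k = I/(MR²) = 0.7.
Along the incline Mg sinθ − f = Ma, and torque about the center fR = Iα = kMR²(a/R) gives f = kMa.
These give a = g sinθ/(1+k) and the required friction f = kMg sinθ/(1+k).
With N = Mg cosθ, the no-slip condition f ≤ μN gives μ_min = f/N = k tanθ/(1+k).
μ_min = 0.7 × tan15.3° / 1.7 ≈ 0.113.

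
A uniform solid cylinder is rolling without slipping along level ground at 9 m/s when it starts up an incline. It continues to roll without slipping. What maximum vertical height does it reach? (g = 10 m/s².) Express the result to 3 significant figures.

With I = (1/2)MR², the ratio k = I/(MR²) is 0.5.
Rolling without slipping gives ω = v/R, so the total kinetic energy is ½Mv² + ½Iω² = ½(1+k)Mv² = (3/4)Mv².
At the top the kinetic energy is zero, so (3/4)Mv₀² = Mgh.
Thus h = (1+k)v₀²/(2g) = 1.5 × 9² / (2 × 10) ≈ 6.08 m.

h ≈ 6.08 m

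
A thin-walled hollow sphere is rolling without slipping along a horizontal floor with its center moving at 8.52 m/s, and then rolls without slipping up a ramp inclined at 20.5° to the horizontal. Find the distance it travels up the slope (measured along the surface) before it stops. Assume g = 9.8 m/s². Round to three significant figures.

With I = (2/3)MR², the ratio k = I/(MR²) is 2/3.
The rolling condition ω = v/R makes the rotational term ½I(v/R)² = ½kMv², so KE_total = ½(1+k)Mv² = (5/6)Mv².
Setting this equal to Mgh gives the vertical rise h = (1+k)v₀²/(2g) = 1.667×8.52²/(2×9.8) = 6.173 m.
The distance along the slope is d = h/sinθ = 6.173/sin20.5° ≈ 17.6 m.

d ≈ 17.6 m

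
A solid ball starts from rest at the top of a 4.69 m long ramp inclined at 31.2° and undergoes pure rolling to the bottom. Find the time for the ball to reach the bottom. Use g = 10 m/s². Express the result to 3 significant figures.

The moment of inertia is (2/5)MR², giving k ≡ I/(MR²) = 0.4.
Translational: Mg sinθ − f = Ma. Rotational about the CM: fR = Iα = kMRa, so f = kMa.
Hence a = g sinθ/(1+k) = 10×sin31.2°/1.4 = 3.7 m/s².
Starting from rest, L = ½at², so t = √(2L/a) = √(2×4.69/3.7) ≈ 1.59 s.

t ≈ 1.59 s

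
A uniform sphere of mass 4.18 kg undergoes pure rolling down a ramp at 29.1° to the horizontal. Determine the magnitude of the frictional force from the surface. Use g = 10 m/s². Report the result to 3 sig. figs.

With I = (2/5)MR², the ratio k = I/(MR²) is 0.4.
Newton's second law down the slope: Mg sinθ − f = Ma. The torque equation fR = Iα (with α = a/R) gives f = kMa.
Combining, a = g sinθ/(1+k) and f = kMa = kMg sinθ/(1+k).
f = 0.4 × 4.18 × 10 × sin29.1° / 1.4 ≈ 5.81 N.

f ≈ 5.81 N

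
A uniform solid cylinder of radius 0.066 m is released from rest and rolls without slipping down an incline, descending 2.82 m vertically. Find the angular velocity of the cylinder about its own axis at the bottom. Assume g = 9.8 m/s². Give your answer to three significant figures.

ω ≈ 92.0 rad/s

Here I = (1/2)MR², so the shape factor k = I/(MR²) = 0.5.
The rolling condition ω = v/R makes the rotational term ½I(v/R)² = ½kMv², so KE_total = ½(1+k)Mv² = (3/4)Mv².
Energy conservation Mgh = ½(1+k)Mv² gives v = √(2gh/(1+k)) = √(2 × 9.8 × 2.82 / 1.5) = 6.07 m/s.
Then ω = v/R = 6.07 / 0.066 ≈ 92.0 rad/s.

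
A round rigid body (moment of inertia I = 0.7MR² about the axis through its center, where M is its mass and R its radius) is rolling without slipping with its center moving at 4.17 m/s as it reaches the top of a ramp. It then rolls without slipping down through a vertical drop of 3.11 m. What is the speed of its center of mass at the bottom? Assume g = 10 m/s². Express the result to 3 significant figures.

v ≈ 7.35 m/s

The moment of inertia is 0.7MR², giving k ≡ I/(MR²) = 0.7.
Rolling without slipping gives ω = v/R, so the total kinetic energy is ½Mv² + ½Iω² = ½(1+k)Mv² = (17/20)Mv².
Energy conservation: (17/20)Mv₀² + Mgh = (17/20)Mv², so v² = v₀² + 2gh/(1+k).
v = √(4.17² + 2×10×3.11/1.7) = √53.98 ≈ 7.35 m/s.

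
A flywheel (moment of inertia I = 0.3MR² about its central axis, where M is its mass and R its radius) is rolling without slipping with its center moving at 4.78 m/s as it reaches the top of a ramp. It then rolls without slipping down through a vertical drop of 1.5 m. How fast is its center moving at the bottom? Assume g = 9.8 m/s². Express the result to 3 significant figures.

The moment of inertia is 0.3MR², giving k ≡ I/(MR²) = 0.3.
The rolling condition ω = v/R makes the rotational term ½I(v/R)² = ½kMv², so KE_total = ½(1+k)Mv² = (13/20)Mv².
Energy conservation: (13/20)Mv₀² + Mgh = (13/20)Mv², so v² = v₀² + 2gh/(1+k).
v = √(4.78² + 2×9.8×1.5/1.3) = √45.46 ≈ 6.74 m/s.

v ≈ 6.74 m/s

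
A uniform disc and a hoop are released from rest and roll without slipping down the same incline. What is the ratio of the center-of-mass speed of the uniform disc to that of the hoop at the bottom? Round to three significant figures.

Each satisfies Mgh = ½(1+k)Mv² with k = I/(MR²), so v ∝ 1/√(1+k).
For the uniform disc k = 0.5; for the hoop k = 1.
v₁/v₂ = √((1+k₂)/(1+k₁)) = √(2/1.5) ≈ 1.15.

v_ratio ≈ 1.15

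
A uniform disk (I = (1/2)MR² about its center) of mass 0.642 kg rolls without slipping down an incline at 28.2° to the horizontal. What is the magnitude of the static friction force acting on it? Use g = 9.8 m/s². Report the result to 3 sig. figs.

f ≈ 0.991 N

For this body I = (1/2)MR², i.e. k = I/(MR²) = 0.5.
Newton's second law down the slope: Mg sinθ − f = Ma. The torque equation fR = Iα (with α = a/R) gives f = kMa.
Combining, a = g sinθ/(1+k) and f = kMa = kMg sinθ/(1+k).
f = 0.5 × 0.642 × 9.8 × sin28.2° / 1.5 ≈ 0.991 N.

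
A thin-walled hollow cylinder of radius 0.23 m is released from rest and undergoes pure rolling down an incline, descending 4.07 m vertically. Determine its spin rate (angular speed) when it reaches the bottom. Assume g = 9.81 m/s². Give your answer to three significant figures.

ω ≈ 27.5 rad/s

For this body I = MR², i.e. k = I/(MR²) = 1.
Since it rolls without slipping, ω = v/R and KE = ½Mv² + ½Iω² = ½(1+k)Mv² = Mv².
Energy conservation Mgh = ½(1+k)Mv² gives v = √(2gh/(1+k)) = √(2 × 9.81 × 4.07 / 2) = 6.319 m/s.
The angular speed follows from ω = v/R = 6.319/0.23 ≈ 27.5 rad/s.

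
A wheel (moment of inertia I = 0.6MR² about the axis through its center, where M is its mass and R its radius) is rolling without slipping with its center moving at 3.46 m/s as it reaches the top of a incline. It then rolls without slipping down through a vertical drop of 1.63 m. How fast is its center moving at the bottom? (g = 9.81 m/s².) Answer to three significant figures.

With I = 0.6MR², the ratio k = I/(MR²) is 0.6.
Since it rolls without slipping, ω = v/R and KE = ½Mv² + ½Iω² = ½(1+k)Mv² = (4/5)Mv².
Conserving energy between top and bottom: (4/5)Mv² = (4/5)Mv₀² + Mgh, hence v² = v₀² + 2gh/(1+k).
v = √(3.46² + 2×9.81×1.63/1.6) = √31.96 ≈ 5.65 m/s.

v ≈ 5.65 m/s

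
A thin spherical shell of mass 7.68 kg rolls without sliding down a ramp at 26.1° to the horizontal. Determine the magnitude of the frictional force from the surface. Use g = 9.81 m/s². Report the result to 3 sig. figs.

Here I = (2/3)MR², so the shape factor k = I/(MR²) = 2/3.
Newton's second law down the slope: Mg sinθ − f = Ma. The torque equation fR = Iα (with α = a/R) gives f = kMa.
Combining, a = g sinθ/(1+k) and f = kMa = kMg sinθ/(1+k).
f = (2/3) × 7.68 × 9.81 × sin26.1° / 1.667 ≈ 13.3 N.

f ≈ 13.3 N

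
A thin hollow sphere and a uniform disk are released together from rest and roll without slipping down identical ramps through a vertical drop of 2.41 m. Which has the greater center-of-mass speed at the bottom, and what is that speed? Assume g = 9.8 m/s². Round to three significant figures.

For rolling without slipping, Mgh = ½(1+k)Mv² where k = I/(MR²), so v = √(2gh/(1+k)).
Thin hollow sphere: k = 2/3, giving v = √(2×9.8×2.41/1.667) = 5.324 m/s.
Uniform disk: k = 0.5, giving v = √(2×9.8×2.41/1.5) = 5.612 m/s.
The smaller k wins: the uniform disk, at ≈ 5.61 m/s.

the uniform disk, at v ≈ 5.61 m/s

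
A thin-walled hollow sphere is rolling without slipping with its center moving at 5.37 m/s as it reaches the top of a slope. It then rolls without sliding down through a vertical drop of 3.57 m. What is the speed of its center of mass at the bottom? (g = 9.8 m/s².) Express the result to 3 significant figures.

v ≈ 8.42 m/s

For this body I = (2/3)MR², i.e. k = I/(MR²) = 2/3.
Since it rolls without slipping, ω = v/R and KE = ½Mv² + ½Iω² = ½(1+k)Mv² = (5/6)Mv².
Energy conservation: (5/6)Mv₀² + Mgh = (5/6)Mv², so v² = v₀² + 2gh/(1+k).
v = √(5.37² + 2×9.8×3.57/1.667) = √70.82 ≈ 8.42 m/s.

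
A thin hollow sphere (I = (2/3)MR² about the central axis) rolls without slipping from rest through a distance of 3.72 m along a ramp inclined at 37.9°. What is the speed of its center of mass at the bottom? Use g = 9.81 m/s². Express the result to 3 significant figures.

Here I = (2/3)MR², so the shape factor k = I/(MR²) = 2/3.
The rolling condition ω = v/R makes the rotational term ½I(v/R)² = ½kMv², so KE_total = ½(1+k)Mv² = (5/6)Mv².
The vertical drop is h = L sinθ = 3.72 × sin37.9° = 2.285 m.
Setting Mgh = (5/6)Mv² gives v = √(2gh/(1+k)) = √(2·9.81·2.285/1.667) ≈ 5.19 m/s.

v ≈ 5.19 m/s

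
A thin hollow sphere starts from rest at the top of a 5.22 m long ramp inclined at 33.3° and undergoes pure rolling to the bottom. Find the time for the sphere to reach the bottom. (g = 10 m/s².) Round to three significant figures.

The moment of inertia is (2/3)MR², giving k ≡ I/(MR²) = 2/3.
Translational: Mg sinθ − f = Ma. Rotational about the CM: fR = Iα = kMRa, so f = kMa.
Hence a = g sinθ/(1+k) = 10×sin33.3°/1.667 = 3.294 m/s².
Starting from rest, L = ½at², so t = √(2L/a) = √(2×5.22/3.294) ≈ 1.78 s.

t ≈ 1.78 s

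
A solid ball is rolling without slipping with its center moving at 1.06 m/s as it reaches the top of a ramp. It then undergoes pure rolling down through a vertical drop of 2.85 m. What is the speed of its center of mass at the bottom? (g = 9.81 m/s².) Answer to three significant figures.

For this body I = (2/5)MR², i.e. k = I/(MR²) = 0.4.
Rolling without slipping gives ω = v/R, so the total kinetic energy is ½Mv² + ½Iω² = ½(1+k)Mv² = (7/10)Mv².
Energy conservation: (7/10)Mv₀² + Mgh = (7/10)Mv², so v² = v₀² + 2gh/(1+k).
v = √(1.06² + 2×9.81×2.85/1.4) = √41.06 ≈ 6.41 m/s.

v ≈ 6.41 m/s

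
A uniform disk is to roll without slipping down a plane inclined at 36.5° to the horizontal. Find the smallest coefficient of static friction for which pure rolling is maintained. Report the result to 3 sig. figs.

μ_min ≈ 0.247

For this body I = (1/2)MR², i.e. k = I/(MR²) = 0.5.
Newton's second law down the slope: Mg sinθ − f = Ma. The torque equation fR = Iα (with α = a/R) gives f = kMa.
These give a = g sinθ/(1+k) and the required friction f = kMg sinθ/(1+k).
With N = Mg cosθ, the no-slip condition f ≤ μN gives μ_min = f/N = k tanθ/(1+k).
μ_min = 0.5 × tan36.5° / 1.5 ≈ 0.247.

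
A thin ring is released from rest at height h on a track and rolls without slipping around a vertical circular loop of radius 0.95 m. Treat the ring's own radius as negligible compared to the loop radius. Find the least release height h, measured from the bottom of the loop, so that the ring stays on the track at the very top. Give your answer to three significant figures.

h_min ≈ 2.85 m

For this body I = MR², i.e. k = I/(MR²) = 1.
At the top, contact is just lost when gravity alone supplies the centripetal force: Mg = Mv_top²/r, i.e. v_top² = gr.
With ω = v/R, the kinetic energy at speed v is ½(1+k)Mv² = Mv².
Energy conservation from release (height h) to the top (height 2r): Mgh = Mg(2r) + M·gr.
Thus h_min = 2r + (1+k)r/2 = r(2 + 2/2) = 0.95 × 3 ≈ 2.85 m.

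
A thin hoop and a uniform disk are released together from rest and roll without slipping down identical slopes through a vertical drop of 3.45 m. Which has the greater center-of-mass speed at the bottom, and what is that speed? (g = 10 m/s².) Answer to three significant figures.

the uniform disk, at v ≈ 6.78 m/s

For rolling without slipping, Mgh = ½(1+k)Mv² where k = I/(MR²), so v = √(2gh/(1+k)).
Thin hoop: k = 1, giving v = √(2×10×3.45/2) = 5.874 m/s.
Uniform disk: k = 0.5, giving v = √(2×10×3.45/1.5) = 6.782 m/s.
The smaller k wins: the uniform disk, at ≈ 6.78 m/s.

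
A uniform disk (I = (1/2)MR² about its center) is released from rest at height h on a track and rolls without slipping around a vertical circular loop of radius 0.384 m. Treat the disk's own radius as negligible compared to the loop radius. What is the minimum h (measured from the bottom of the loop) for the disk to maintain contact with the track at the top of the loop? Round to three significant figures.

For this body I = (1/2)MR², i.e. k = I/(MR²) = 0.5.
At the top of the loop, the minimum-contact condition is Mg = Mv_top²/r, so v_top² = gr.
With ω = v/R, the kinetic energy at speed v is ½(1+k)Mv² = (3/4)Mv².
Energy conservation from release (height h) to the top (height 2r): Mgh = Mg(2r) + (3/4)M·gr.
Thus h_min = 2r + (1+k)r/2 = r(2 + 1.5/2) = 0.384 × 2.75 ≈ 1.06 m.

h_min ≈ 1.06 m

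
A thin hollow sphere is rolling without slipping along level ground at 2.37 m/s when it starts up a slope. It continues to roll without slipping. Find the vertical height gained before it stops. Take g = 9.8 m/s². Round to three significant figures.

h ≈ 0.478 m

For this body I = (2/3)MR², i.e. k = I/(MR²) = 2/3.
Pure rolling means v = ωR; then KE = ½Mv² + ½I(v/R)² = ½(1+k)Mv² = (5/6)Mv².
At the top the kinetic energy is zero, so (5/6)Mv₀² = Mgh.
Thus h = (1+k)v₀²/(2g) = 1.667 × 2.37² / (2 × 9.8) ≈ 0.478 m.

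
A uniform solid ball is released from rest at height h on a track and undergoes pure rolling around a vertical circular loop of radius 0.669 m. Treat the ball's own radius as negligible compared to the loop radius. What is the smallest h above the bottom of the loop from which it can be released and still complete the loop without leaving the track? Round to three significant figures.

With I = (2/5)MR², the ratio k = I/(MR²) is 0.4.
At the top of the loop, the minimum-contact condition is Mg = Mv_top²/r, so v_top² = gr.
With ω = v/R, the kinetic energy at speed v is ½(1+k)Mv² = (7/10)Mv².
Energy conservation from release (height h) to the top (height 2r): Mgh = Mg(2r) + (7/10)M·gr.
Thus h_min = 2r + (1+k)r/2 = r(2 + 1.4/2) = 0.669 × 2.7 ≈ 1.81 m.

h_min ≈ 1.81 m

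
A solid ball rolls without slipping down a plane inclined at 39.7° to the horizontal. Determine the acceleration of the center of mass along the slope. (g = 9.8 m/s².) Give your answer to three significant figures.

a ≈ 4.47 m/s²

For this body I = (2/5)MR², i.e. k = I/(MR²) = 0.4.
Along the incline Mg sinθ − f = Ma, and torque about the center fR = Iα = kMR²(a/R) gives f = kMa.
Eliminating f: Mg sinθ = (1+k)Ma, so a = g sinθ/(1+k) = 9.8 × sin39.7° / 1.4 ≈ 4.47 m/s².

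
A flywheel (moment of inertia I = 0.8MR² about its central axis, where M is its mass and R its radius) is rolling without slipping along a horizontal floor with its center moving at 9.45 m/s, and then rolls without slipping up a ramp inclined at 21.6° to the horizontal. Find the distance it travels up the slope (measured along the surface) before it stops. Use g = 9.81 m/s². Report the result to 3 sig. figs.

d ≈ 22.3 m

For this body I = 0.8MR², i.e. k = I/(MR²) = 0.8.
Pure rolling means v = ωR; then KE = ½Mv² + ½I(v/R)² = ½(1+k)Mv² = (9/10)Mv².
Setting this equal to Mgh gives the vertical rise h = (1+k)v₀²/(2g) = 1.8×9.45²/(2×9.81) = 8.193 m.
The distance along the slope is d = h/sinθ = 8.193/sin21.6° ≈ 22.3 m.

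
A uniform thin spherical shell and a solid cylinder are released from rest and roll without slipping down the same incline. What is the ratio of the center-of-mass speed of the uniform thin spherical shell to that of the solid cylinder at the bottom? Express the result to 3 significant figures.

Each satisfies Mgh = ½(1+k)Mv² with k = I/(MR²), so v ∝ 1/√(1+k).
For the uniform thin spherical shell k = 2/3; for the solid cylinder k = 0.5.
v₁/v₂ = √((1+k₂)/(1+k₁)) = √(1.5/1.667) ≈ 0.949.

v_ratio ≈ 0.949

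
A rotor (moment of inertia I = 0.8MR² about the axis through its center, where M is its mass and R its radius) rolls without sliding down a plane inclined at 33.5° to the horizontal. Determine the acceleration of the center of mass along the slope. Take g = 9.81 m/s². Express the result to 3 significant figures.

Here I = 0.8MR², so the shape factor k = I/(MR²) = 0.8.
Newton's second law down the slope: Mg sinθ − f = Ma. The torque equation fR = Iα (with α = a/R) gives f = kMa.
Eliminating f: Mg sinθ = (1+k)Ma, so a = g sinθ/(1+k) = 9.81 × sin33.5° / 1.8 ≈ 3.01 m/s².

a ≈ 3.01 m/s²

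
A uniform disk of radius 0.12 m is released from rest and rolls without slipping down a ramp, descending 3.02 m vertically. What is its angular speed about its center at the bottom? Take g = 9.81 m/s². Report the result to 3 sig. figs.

ω ≈ 52.4 rad/s

With I = (1/2)MR², the ratio k = I/(MR²) is 0.5.
The rolling condition ω = v/R makes the rotational term ½I(v/R)² = ½kMv², so KE_total = ½(1+k)Mv² = (3/4)Mv².
Energy conservation Mgh = ½(1+k)Mv² gives v = √(2gh/(1+k)) = √(2 × 9.81 × 3.02 / 1.5) = 6.285 m/s.
The angular speed follows from ω = v/R = 6.285/0.12 ≈ 52.4 rad/s.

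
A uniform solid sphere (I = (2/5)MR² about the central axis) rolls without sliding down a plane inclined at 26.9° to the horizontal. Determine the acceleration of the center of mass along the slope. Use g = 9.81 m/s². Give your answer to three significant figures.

Here I = (2/5)MR², so the shape factor k = I/(MR²) = 0.4.
Newton's second law down the slope: Mg sinθ − f = Ma. The torque equation fR = Iα (with α = a/R) gives f = kMa.
Eliminating f: Mg sinθ = (1+k)Ma, so a = g sinθ/(1+k) = 9.81 × sin26.9° / 1.4 ≈ 3.17 m/s².

a ≈ 3.17 m/s²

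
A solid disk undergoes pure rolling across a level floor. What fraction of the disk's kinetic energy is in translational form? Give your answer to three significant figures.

fraction ≈ 0.667

With I = (1/2)MR², the ratio k = I/(MR²) is 0.5.
With ω = v/R, KE_trans = ½Mv² and KE_rot = ½Iω² = ½kMv², so KE_total = ½(1+k)Mv².
The translational fraction is therefore 1/(1+k) = 1/1.5 ≈ 0.667.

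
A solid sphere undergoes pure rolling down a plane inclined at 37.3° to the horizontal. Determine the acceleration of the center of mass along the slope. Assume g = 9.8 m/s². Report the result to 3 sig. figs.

Here I = (2/5)MR², so the shape factor k = I/(MR²) = 0.4.
Along the incline Mg sinθ − f = Ma, and torque about the center fR = Iα = kMR²(a/R) gives f = kMa.
Eliminating f: Mg sinθ = (1+k)Ma, so a = g sinθ/(1+k) = 9.8 × sin37.3° / 1.4 ≈ 4.24 m/s².

a ≈ 4.24 m/s²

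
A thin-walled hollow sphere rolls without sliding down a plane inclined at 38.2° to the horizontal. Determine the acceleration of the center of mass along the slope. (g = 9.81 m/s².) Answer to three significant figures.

a ≈ 3.64 m/s²

For this body I = (2/3)MR², i.e. k = I/(MR²) = 2/3.
Translational: Mg sinθ − f = Ma. Rotational about the CM: fR = Iα = kMRa, so f = kMa.
Eliminating f: Mg sinθ = (1+k)Ma, so a = g sinθ/(1+k) = 9.81 × sin38.2° / 1.667 ≈ 3.64 m/s².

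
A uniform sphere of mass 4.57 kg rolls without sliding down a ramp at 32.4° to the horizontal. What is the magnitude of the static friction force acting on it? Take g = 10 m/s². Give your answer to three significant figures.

f ≈ 7.00 N

With I = (2/5)MR², the ratio k = I/(MR²) is 0.4.
Translational: Mg sinθ − f = Ma. Rotational about the CM: fR = Iα = kMRa, so f = kMa.
Combining, a = g sinθ/(1+k) and f = kMa = kMg sinθ/(1+k).
f = 0.4 × 4.57 × 10 × sin32.4° / 1.4 ≈ 7.00 N.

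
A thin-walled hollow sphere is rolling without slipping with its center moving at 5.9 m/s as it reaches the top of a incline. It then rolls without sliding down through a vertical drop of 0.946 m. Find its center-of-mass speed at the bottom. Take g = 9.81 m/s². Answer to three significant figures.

The moment of inertia is (2/3)MR², giving k ≡ I/(MR²) = 2/3.
Pure rolling means v = ωR; then KE = ½Mv² + ½I(v/R)² = ½(1+k)Mv² = (5/6)Mv².
Conserving energy between top and bottom: (5/6)Mv² = (5/6)Mv₀² + Mgh, hence v² = v₀² + 2gh/(1+k).
v = √(5.9² + 2×9.81×0.946/1.667) = √45.95 ≈ 6.78 m/s.

v ≈ 6.78 m/s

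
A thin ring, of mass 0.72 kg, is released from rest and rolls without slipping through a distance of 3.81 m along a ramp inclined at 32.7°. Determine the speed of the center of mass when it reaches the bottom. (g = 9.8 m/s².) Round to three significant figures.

v ≈ 4.49 m/s

With I = MR², the ratio k = I/(MR²) is 1.
Since it rolls without slipping, ω = v/R and KE = ½Mv² + ½Iω² = ½(1+k)Mv² = Mv².
The vertical drop is h = L sinθ = 3.81 × sin32.7° = 2.058 m.
Setting Mgh = Mv² gives v = √(2gh/(1+k)) = √(2·9.8·2.058/2) ≈ 4.49 m/s.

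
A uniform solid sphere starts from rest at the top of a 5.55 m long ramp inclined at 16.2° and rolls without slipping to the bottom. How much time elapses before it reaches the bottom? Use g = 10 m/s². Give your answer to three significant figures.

t ≈ 2.36 s

Here I = (2/5)MR², so the shape factor k = I/(MR²) = 0.4.
Translational: Mg sinθ − f = Ma. Rotational about the CM: fR = Iα = kMRa, so f = kMa.
Hence a = g sinθ/(1+k) = 10×sin16.2°/1.4 = 1.993 m/s².
Starting from rest, L = ½at², so t = √(2L/a) = √(2×5.55/1.993) ≈ 2.36 s.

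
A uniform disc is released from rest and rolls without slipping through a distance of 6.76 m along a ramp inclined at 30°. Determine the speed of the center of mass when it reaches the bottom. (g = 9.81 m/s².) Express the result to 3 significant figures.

v ≈ 6.65 m/s

The moment of inertia is (1/2)MR², giving k ≡ I/(MR²) = 0.5.
The rolling condition ω = v/R makes the rotational term ½I(v/R)² = ½kMv², so KE_total = ½(1+k)Mv² = (3/4)Mv².
The vertical drop is h = L sinθ = 6.76 × sin30° = 3.38 m.
Energy conservation: Mgh = (3/4)Mv², so v = √(2gh/(1+k)) = √(2 × 9.81 × 3.38 / 1.5) ≈ 6.65 m/s.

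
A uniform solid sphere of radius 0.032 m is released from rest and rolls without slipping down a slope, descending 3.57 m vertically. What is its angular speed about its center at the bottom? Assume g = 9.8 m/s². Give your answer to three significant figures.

ω ≈ 221 rad/s

Here I = (2/5)MR², so the shape factor k = I/(MR²) = 0.4.
Pure rolling means v = ωR; then KE = ½Mv² + ½I(v/R)² = ½(1+k)Mv² = (7/10)Mv².
Energy conservation Mgh = ½(1+k)Mv² gives v = √(2gh/(1+k)) = √(2 × 9.8 × 3.57 / 1.4) = 7.07 m/s.
The angular speed follows from ω = v/R = 7.07/0.032 ≈ 221 rad/s.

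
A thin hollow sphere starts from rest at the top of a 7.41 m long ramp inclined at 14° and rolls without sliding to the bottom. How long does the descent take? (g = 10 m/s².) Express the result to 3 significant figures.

t ≈ 3.20 s

The moment of inertia is (2/3)MR², giving k ≡ I/(MR²) = 2/3.
Translational: Mg sinθ − f = Ma. Rotational about the CM: fR = Iα = kMRa, so f = kMa.
Hence a = g sinθ/(1+k) = 10×sin14°/1.667 = 1.452 m/s².
With constant a from rest, t = √(2L/a) = √(2·7.41/1.452) ≈ 3.20 s.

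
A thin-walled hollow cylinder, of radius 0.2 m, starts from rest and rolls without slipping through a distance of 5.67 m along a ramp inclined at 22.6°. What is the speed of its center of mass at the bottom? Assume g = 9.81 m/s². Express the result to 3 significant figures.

v ≈ 4.62 m/s

The moment of inertia is MR², giving k ≡ I/(MR²) = 1.
Pure rolling means v = ωR; then KE = ½Mv² + ½I(v/R)² = ½(1+k)Mv² = Mv².
The vertical drop is h = L sinθ = 5.67 × sin22.6° = 2.179 m.
Setting Mgh = Mv² gives v = √(2gh/(1+k)) = √(2·9.81·2.179/2) ≈ 4.62 m/s.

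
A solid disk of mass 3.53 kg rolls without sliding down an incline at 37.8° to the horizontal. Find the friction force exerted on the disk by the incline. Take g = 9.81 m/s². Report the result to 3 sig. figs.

With I = (1/2)MR², the ratio k = I/(MR²) is 0.5.
Newton's second law down the slope: Mg sinθ − f = Ma. The torque equation fR = Iα (with α = a/R) gives f = kMa.
Combining, a = g sinθ/(1+k) and f = kMa = kMg sinθ/(1+k).
f = 0.5 × 3.53 × 9.81 × sin37.8° / 1.5 ≈ 7.07 N.

f ≈ 7.07 N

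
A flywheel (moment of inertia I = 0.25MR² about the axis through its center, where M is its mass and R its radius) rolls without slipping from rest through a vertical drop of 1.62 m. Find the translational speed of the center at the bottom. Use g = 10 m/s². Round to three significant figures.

v ≈ 5.09 m/s

With I = 0.25MR², the ratio k = I/(MR²) is 0.25.
Rolling without slipping gives ω = v/R, so the total kinetic energy is ½Mv² + ½Iω² = ½(1+k)Mv² = (5/8)Mv².
Energy conservation: Mgh = (5/8)Mv², so v = √(2gh/(1+k)) = √(2 × 10 × 1.62 / 1.25) ≈ 5.09 m/s.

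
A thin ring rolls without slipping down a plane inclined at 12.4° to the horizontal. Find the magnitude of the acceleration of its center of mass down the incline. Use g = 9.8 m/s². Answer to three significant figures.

a ≈ 1.05 m/s²

The moment of inertia is MR², giving k ≡ I/(MR²) = 1.
Along the incline Mg sinθ − f = Ma, and torque about the center fR = Iα = kMR²(a/R) gives f = kMa.
Eliminating f: Mg sinθ = (1+k)Ma, so a = g sinθ/(1+k) = 9.8 × sin12.4° / 2 ≈ 1.05 m/s².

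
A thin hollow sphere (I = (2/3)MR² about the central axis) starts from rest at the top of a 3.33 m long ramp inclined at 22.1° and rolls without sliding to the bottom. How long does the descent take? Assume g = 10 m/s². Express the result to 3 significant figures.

t ≈ 1.72 s

The moment of inertia is (2/3)MR², giving k ≡ I/(MR²) = 2/3.
Newton's second law down the slope: Mg sinθ − f = Ma. The torque equation fR = Iα (with α = a/R) gives f = kMa.
Hence a = g sinθ/(1+k) = 10×sin22.1°/1.667 = 2.257 m/s².
Starting from rest, L = ½at², so t = √(2L/a) = √(2×3.33/2.257) ≈ 1.72 s.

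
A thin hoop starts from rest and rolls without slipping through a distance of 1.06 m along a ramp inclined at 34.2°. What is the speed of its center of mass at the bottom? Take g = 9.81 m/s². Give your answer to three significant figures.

v ≈ 2.42 m/s

The moment of inertia is MR², giving k ≡ I/(MR²) = 1.
Pure rolling means v = ωR; then KE = ½Mv² + ½I(v/R)² = ½(1+k)Mv² = Mv².
The vertical drop is h = L sinθ = 1.06 × sin34.2° = 0.5958 m.
Energy conservation: Mgh = Mv², so v = √(2gh/(1+k)) = √(2 × 9.81 × 0.5958 / 2) ≈ 2.42 m/s.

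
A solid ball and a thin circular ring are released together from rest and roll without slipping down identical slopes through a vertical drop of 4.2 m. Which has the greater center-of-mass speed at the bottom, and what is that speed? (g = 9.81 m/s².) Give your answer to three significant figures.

the solid ball, at v ≈ 7.67 m/s

For rolling without slipping, Mgh = ½(1+k)Mv² where k = I/(MR²), so v = √(2gh/(1+k)).
Solid ball: k = 0.4, giving v = √(2×9.81×4.2/1.4) = 7.672 m/s.
Thin circular ring: k = 1, giving v = √(2×9.81×4.2/2) = 6.419 m/s.
The smaller k wins: the solid ball, at ≈ 7.67 m/s.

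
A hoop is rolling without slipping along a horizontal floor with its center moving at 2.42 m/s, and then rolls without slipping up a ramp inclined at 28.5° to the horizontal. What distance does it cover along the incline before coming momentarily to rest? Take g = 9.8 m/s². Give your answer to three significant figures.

The moment of inertia is MR², giving k ≡ I/(MR²) = 1.
Pure rolling means v = ωR; then KE = ½Mv² + ½I(v/R)² = ½(1+k)Mv² = Mv².
Setting this equal to Mgh gives the vertical rise h = (1+k)v₀²/(2g) = 2×2.42²/(2×9.8) = 0.5976 m.
The distance along the slope is d = h/sinθ = 0.5976/sin28.5° ≈ 1.25 m.

d ≈ 1.25 m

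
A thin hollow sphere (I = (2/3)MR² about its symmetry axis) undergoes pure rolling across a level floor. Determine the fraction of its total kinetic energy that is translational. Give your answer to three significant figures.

fraction ≈ 0.600

Here I = (2/3)MR², so the shape factor k = I/(MR²) = 2/3.
Since ω = v/R, the translational part is ½Mv² and the rotational part is ½I(v/R)² = ½kMv²; the total is ½(1+k)Mv².
The translational fraction is therefore 1/(1+k) = 1/1.667 ≈ 0.600.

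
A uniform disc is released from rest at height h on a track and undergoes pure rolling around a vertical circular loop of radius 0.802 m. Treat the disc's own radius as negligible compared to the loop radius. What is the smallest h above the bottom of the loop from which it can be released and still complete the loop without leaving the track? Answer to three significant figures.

For this body I = (1/2)MR², i.e. k = I/(MR²) = 0.5.
At the top, contact is just lost when gravity alone supplies the centripetal force: Mg = Mv_top²/r, i.e. v_top² = gr.
With ω = v/R, the kinetic energy at speed v is ½(1+k)Mv² = (3/4)Mv².
Energy conservation from release (height h) to the top (height 2r): Mgh = Mg(2r) + (3/4)M·gr.
Thus h_min = 2r + (1+k)r/2 = r(2 + 1.5/2) = 0.802 × 2.75 ≈ 2.21 m.

h_min ≈ 2.21 m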